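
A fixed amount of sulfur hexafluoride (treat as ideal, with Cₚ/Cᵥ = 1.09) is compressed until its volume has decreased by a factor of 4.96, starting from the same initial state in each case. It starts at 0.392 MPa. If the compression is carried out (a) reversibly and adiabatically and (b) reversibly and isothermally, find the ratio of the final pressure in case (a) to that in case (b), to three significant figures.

P_adiabatic / P_isothermal ≈ 1.16

Isothermal: P_b = P₁(V₁/V₂) = 0.392×4.96.
Adiabatic: P_a = P₁(V₁/V₂)^γ = 0.392×4.96^(1.09).
P_a/P_b = (V₁/V₂)^(γ−1) = 4.96^(0.09) = 1.155.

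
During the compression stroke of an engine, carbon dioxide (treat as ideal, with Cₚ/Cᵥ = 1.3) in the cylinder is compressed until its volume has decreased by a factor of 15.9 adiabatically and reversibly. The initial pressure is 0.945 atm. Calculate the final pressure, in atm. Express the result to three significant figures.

Since PV^γ is constant along a reversible adiabat, P₂ = P₁ (V₁/V₂)^γ.
P₂ = 0.945 × 15.9^(1.3) = 34.45 atm.

P₂ ≈ 34.5 atm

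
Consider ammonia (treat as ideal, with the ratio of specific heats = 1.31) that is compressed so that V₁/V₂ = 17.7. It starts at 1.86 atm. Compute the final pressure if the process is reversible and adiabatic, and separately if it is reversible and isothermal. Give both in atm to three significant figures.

adiabatic: 80.2 atm; isothermal: 32.9 atm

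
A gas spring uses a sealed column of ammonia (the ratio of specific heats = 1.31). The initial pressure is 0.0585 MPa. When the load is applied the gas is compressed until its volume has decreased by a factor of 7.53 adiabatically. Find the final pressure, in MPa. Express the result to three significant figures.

P₂ ≈ 0.824 MPa

Adiabatic: P₁V₁^γ = P₂V₂^γ ⇒ P₂ = P₁ (V₁/V₂)^γ.
P₂ = 0.0585 × 7.53^(1.31) = 0.8237 MPa.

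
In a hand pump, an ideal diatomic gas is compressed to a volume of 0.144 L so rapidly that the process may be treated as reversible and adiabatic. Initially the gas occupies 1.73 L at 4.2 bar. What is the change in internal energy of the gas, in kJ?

γ = 7/5 for a diatomic ideal gas.
P₂ = P₁(V₁/V₂)^γ = 4.2×(1.73/0.144)^(7/5) = 136.4 bar.
For a reversible adiabat, W_by_gas = (P₁V₁ − P₂V₂)/(γ−1).
W_by = (420000×0.00173 − 1.364×10^7×0.000144) / (2/5) = -3094 J.
Q = 0 ⇒ ΔU = −W_by = 3094 J.

ΔU ≈ 3.09 kJ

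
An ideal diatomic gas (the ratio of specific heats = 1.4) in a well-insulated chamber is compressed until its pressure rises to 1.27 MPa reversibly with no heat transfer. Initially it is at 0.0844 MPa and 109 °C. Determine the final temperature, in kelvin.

T₂ ≈ 829 K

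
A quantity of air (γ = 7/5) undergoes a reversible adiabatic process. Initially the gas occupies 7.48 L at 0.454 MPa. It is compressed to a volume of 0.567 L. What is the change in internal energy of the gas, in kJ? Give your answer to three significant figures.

P₂ = P₁(V₁/V₂)^γ = 0.454×(7.48/0.567)^(7/5) = 16.81 MPa.
For a reversible adiabat, W_by_gas = (P₁V₁ − P₂V₂)/(γ−1).
W_by = (454000×0.00748 − 1.681×10^7×0.000567) / (2/5) = -15330 J.
Q = 0 ⇒ ΔU = −W_by = 15330 J.

ΔU ≈ 15.3 kJ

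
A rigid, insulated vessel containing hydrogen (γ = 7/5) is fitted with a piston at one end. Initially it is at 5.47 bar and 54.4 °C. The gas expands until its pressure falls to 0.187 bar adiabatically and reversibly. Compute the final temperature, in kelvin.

T₂ ≈ 125 K

Adiabatic: T₂/T₁ = (P₂/P₁)^((γ−1)/γ).
T₁ = 54.4 °C = 327.5 K.
T₂ = 327.5 × (0.187/5.47)^(2/7) = 124.8 K.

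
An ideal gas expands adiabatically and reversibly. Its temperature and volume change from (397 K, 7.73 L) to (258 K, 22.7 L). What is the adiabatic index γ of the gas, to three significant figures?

γ ≈ 1.40

TV^(γ−1) = const ⇒ γ − 1 = ln(T₂/T₁) / ln(V₁/V₂).
γ = 1 + ln(258/397) / ln(7.73/22.7) = 1.4.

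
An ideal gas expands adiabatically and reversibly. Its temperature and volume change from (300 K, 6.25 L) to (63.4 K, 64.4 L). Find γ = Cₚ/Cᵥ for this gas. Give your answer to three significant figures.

γ ≈ 1.67

TV^(γ−1) = const ⇒ γ − 1 = ln(T₂/T₁) / ln(V₁/V₂).
γ = 1 + ln(63.4/300) / ln(6.25/64.4) = 1.666.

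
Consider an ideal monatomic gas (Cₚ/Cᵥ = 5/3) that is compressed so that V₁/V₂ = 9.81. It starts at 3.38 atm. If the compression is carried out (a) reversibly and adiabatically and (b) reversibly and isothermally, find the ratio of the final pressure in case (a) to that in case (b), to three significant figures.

Isothermal: P_b = P₁(V₁/V₂) = 3.38×9.81.
Adiabatic: P_a = P₁(V₁/V₂)^γ = 3.38×9.81^(5/3).
P_a/P_b = (V₁/V₂)^(γ−1) = 9.81^(2/3) = 4.583.

P_adiabatic / P_isothermal ≈ 4.58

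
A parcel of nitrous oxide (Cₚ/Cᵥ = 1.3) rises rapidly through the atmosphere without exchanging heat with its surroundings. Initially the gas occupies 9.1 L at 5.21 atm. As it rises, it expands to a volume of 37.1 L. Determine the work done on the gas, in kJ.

W ≈ -5.51 kJ

P₂ = P₁(V₁/V₂)^γ = 5.21×(9.1/37.1)^(1.3) = 0.8383 atm.
For a reversible adiabat, W_by_gas = (P₁V₁ − P₂V₂)/(γ−1).
W_by = (527900×0.0091 − 84940×0.0371) / (0.3) = 5509 J.
W_on_gas = −W_by = -5509 J.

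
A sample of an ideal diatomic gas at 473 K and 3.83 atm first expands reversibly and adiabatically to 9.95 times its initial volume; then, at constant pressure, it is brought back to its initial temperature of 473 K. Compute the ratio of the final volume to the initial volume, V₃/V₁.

V₃/V₁ ≈ 24.9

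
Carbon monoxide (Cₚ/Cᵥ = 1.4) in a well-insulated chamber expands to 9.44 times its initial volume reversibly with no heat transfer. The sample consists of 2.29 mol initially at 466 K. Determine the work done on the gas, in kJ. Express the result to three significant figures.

For a reversible adiabat TV^(γ−1) is constant, so T₂ = T₁ (V₁/V₂)^(γ−1).
T₂ = 466 × (1/9.44)^(0.4) = 189.8 K.
Q = 0, so ΔU = W_on_gas = nCᵥΔT with Cᵥ = R/(γ−1) = 20.79 J/(mol·K).
ΔU = 2.29 × 20.79 × (189.8 − 466) = -13140 J.

W ≈ -13.1 kJ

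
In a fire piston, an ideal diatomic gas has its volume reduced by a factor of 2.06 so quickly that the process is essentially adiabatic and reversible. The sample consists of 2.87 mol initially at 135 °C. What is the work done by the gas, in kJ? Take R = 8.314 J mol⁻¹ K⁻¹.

W ≈ -8.16 kJ

For a reversible adiabat TV^(γ−1) is constant, so T₂ = T₁ (V₁/V₂)^(γ−1).
γ = 7/5 for a diatomic ideal gas, so γ−1 = 2/5.
T₁ = 135 °C = 408.1 K.
T₂ = 408.1 × 2.06^(2/5) = 545 K.
Q = 0, so ΔU = W_on_gas = nCᵥΔT with Cᵥ = R/(γ−1) = 20.79 J/(mol·K).
ΔU = 2.87 × 20.79 × (545 − 408.1) = 8161 J.
Work done by the gas = −ΔU = -8161 J.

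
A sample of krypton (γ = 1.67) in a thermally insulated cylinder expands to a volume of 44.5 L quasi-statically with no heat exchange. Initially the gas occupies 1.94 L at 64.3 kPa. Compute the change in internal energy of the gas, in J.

ΔU ≈ -163 J

P₂ = P₁(V₁/V₂)^γ = 64.3×(1.94/44.5)^(1.67) = 0.3436 kPa.
For a reversible adiabat, W_by_gas = (P₁V₁ − P₂V₂)/(γ−1).
W_by = (64300×0.00194 − 343.6×0.0445) / (0.67) = 163.4 J.
Q = 0 ⇒ ΔU = −W_by = -163.4 J.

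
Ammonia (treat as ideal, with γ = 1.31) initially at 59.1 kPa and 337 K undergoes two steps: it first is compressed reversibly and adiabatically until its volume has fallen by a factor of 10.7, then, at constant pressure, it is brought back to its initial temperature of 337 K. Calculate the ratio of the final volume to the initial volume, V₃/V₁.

V₃/V₁ ≈ 0.0448

Adiabatic step: V₂/V₁ = 0.09346; T₂ = T₁·10.7^(0.31) = 702.6 K.
Isobaric step: V₃/V₂ = T₃/T₂ = 337/702.6.
V₃/V₁ = (V₂/V₁)(V₃/V₂) = 0.09346 × (337/702.6) = 0.04482.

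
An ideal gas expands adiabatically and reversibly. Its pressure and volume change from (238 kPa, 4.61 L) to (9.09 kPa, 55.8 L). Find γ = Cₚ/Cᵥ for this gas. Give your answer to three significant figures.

γ ≈ 1.31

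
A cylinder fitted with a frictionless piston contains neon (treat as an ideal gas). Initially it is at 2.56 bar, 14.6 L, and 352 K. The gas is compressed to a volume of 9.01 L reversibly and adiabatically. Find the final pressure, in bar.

Since PV^γ is constant along a reversible adiabat, P₂ = P₁ (V₁/V₂)^γ.
γ = 5/3 for a monatomic ideal gas.
P₂ = 2.56 × (14.6/9.01)^(5/3) = 5.723 bar.

P₂ ≈ 5.72 bar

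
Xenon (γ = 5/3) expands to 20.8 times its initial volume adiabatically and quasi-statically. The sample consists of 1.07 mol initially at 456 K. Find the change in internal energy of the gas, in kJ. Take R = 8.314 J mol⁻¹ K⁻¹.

Adiabatic: T₁V₁^(γ−1) = T₂V₂^(γ−1) ⇒ T₂ = T₁ (V₁/V₂)^(γ−1).
T₂ = 456 × (1/20.8)^(2/3) = 60.29 K.
Q = 0, so ΔU = W_on_gas = nCᵥΔT with Cᵥ = R/(γ−1) = 12.47 J/(mol·K).
ΔU = 1.07 × 12.47 × (60.29 − 456) = -5280 J.

ΔU ≈ -5.28 kJ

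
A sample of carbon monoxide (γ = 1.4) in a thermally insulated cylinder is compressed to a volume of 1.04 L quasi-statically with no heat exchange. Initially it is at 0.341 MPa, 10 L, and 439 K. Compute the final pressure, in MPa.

Adiabatic: P₁V₁^γ = P₂V₂^γ ⇒ P₂ = P₁ (V₁/V₂)^γ.
P₂ = 0.341 × (10/1.04)^(1.4) = 8.108 MPa.

P₂ ≈ 8.11 MPa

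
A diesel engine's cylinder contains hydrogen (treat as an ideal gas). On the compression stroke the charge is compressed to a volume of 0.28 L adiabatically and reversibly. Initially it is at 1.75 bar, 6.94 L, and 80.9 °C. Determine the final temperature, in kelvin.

For a reversible adiabat TV^(γ−1) is constant, so T₂ = T₁ (V₁/V₂)^(γ−1).
γ = 7/5 for a diatomic ideal gas.
T₁ = 80.9 °C = 354 K.
T₂ = 354 × (6.94/0.28)^(2/5) = 1279 K.

T₂ ≈ 1280 K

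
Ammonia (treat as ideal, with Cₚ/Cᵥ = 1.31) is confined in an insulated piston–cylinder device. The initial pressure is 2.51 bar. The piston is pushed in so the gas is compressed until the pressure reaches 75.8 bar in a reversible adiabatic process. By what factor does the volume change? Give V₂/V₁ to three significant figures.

From PV^γ = const, V₂/V₁ = (P₁/P₂)^(1/γ).
V₂/V₁ = (2.51/75.8)^(0.763) = 0.07417.

V₂/V₁ ≈ 0.0742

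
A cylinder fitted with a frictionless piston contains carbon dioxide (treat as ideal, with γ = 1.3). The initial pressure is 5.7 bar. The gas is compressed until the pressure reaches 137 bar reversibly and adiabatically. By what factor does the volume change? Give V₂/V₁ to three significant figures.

V₂/V₁ ≈ 0.0867

From PV^γ = const, V₂/V₁ = (P₁/P₂)^(1/γ).
V₂/V₁ = (5.7/137)^(0.769) = 0.08666.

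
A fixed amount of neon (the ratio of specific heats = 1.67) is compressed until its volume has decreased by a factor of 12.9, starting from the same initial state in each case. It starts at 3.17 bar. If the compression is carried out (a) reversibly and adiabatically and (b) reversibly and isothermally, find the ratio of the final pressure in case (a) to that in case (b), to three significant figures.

Isothermal: P_b = P₁(V₁/V₂) = 3.17×12.9.
Adiabatic: P_a = P₁(V₁/V₂)^γ = 3.17×12.9^(1.67).
P_a/P_b = (V₁/V₂)^(γ−1) = 12.9^(0.67) = 5.547.

P_adiabatic / P_isothermal ≈ 5.55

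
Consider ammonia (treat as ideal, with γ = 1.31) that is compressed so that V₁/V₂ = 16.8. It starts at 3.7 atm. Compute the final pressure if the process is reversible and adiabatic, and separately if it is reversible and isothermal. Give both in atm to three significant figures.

Isothermal: P₂ = P₁(V₁/V₂) = 3.7×16.8 = 62.16 atm.
Adiabatic: P₂ = P₁(V₁/V₂)^γ = 3.7×16.8^(1.31) = 149.1 atm.

adiabatic: 149 atm; isothermal: 62.2 atm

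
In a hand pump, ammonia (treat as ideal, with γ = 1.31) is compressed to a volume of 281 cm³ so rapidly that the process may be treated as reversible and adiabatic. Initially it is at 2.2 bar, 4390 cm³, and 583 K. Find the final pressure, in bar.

P₂ ≈ 80.6 bar

Since PV^γ is constant along a reversible adiabat, P₂ = P₁ (V₁/V₂)^γ.
P₂ = 2.2 × (4390/281)^(1.31) = 80.58 bar.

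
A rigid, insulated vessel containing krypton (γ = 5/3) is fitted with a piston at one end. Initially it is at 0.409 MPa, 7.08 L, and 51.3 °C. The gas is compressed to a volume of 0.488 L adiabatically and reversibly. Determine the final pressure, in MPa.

Since PV^γ is constant along a reversible adiabat, P₂ = P₁ (V₁/V₂)^γ.
P₂ = 0.409 × (7.08/0.488)^(5/3) = 35.3 MPa.

P₂ ≈ 35.3 MPa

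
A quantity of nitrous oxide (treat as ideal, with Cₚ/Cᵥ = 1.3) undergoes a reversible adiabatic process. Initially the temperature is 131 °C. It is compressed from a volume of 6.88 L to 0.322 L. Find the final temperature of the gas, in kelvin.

For a reversible adiabat TV^(γ−1) is constant, so T₂ = T₁ (V₁/V₂)^(γ−1).
T₁ = 131 °C = 404.1 K.
T₂ = 404.1 × (6.88/0.322)^(0.3) = 1013 K.

T₂ ≈ 1010 K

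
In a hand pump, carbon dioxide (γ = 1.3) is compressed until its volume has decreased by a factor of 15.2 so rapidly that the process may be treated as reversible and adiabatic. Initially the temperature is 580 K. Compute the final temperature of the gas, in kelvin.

Adiabatic: T₁V₁^(γ−1) = T₂V₂^(γ−1) ⇒ T₂ = T₁ (V₁/V₂)^(γ−1).
T₂ = 580 × 15.2^(0.3) = 1312 K.

T₂ ≈ 1310 K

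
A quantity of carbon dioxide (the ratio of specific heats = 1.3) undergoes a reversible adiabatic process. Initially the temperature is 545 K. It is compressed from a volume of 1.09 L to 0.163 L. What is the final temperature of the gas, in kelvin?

For a reversible adiabat TV^(γ−1) is constant, so T₂ = T₁ (V₁/V₂)^(γ−1).
T₂ = 545 × (1.09/0.163)^(0.3) = 963.8 K.

T₂ ≈ 964 K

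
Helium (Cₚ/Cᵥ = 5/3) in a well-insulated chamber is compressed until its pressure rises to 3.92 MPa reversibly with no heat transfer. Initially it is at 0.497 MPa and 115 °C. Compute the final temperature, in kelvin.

T₂ ≈ 887 K

Adiabatic: T₂/T₁ = (P₂/P₁)^((γ−1)/γ).
T₁ = 115 °C = 388.1 K.
T₂ = 388.1 × (3.92/0.497)^(2/5) = 886.7 K.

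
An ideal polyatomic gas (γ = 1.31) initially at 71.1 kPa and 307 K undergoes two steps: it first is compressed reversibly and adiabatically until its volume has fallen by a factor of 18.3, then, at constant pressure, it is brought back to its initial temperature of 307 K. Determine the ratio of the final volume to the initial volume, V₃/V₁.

Adiabatic step: V₂/V₁ = 0.05464; T₂ = T₁·18.3^(0.31) = 756 K.
Isobaric step: V₃/V₂ = T₃/T₂ = 307/756.
V₃/V₁ = (V₂/V₁)(V₃/V₂) = 0.05464 × (307/756) = 0.02219.

V₃/V₁ ≈ 0.0222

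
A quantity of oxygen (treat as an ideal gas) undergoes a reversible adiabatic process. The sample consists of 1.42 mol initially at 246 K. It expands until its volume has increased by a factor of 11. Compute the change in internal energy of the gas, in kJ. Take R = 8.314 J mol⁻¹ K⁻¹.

Adiabatic: T₁V₁^(γ−1) = T₂V₂^(γ−1) ⇒ T₂ = T₁ (V₁/V₂)^(γ−1).
γ = 7/5 for a diatomic ideal gas, so γ−1 = 2/5.
T₂ = 246 × (1/11)^(2/5) = 94.27 K.
Q = 0, so ΔU = W_on_gas = nCᵥΔT with Cᵥ = R/(γ−1) = 20.79 J/(mol·K).
ΔU = 1.42 × 20.79 × (94.27 − 246) = -4478 J.

ΔU ≈ -4.48 kJ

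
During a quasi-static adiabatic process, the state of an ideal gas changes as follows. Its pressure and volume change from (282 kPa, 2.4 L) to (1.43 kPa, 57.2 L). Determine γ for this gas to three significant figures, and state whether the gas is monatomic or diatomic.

PV^γ = const ⇒ γ = ln(P₂/P₁) / ln(V₁/V₂).
γ = ln(1.43/282) / ln(2.4/57.2) = 1.666.
γ ≈ 1.67 is close to 5/3, so the gas is monatomic.

γ ≈ 1.67; monatomic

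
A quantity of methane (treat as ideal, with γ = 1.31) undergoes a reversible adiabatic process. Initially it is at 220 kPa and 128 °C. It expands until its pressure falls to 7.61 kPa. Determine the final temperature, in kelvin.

Adiabatic: T₂/T₁ = (P₂/P₁)^((γ−1)/γ).
T₁ = 128 °C = 401.1 K.
T₂ = 401.1 × (7.61/220)^(0.237) = 181 K.

T₂ ≈ 181 K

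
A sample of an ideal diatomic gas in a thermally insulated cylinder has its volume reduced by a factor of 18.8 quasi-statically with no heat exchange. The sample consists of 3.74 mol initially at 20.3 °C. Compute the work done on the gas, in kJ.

W ≈ 50.9 kJ

Adiabatic: T₁V₁^(γ−1) = T₂V₂^(γ−1) ⇒ T₂ = T₁ (V₁/V₂)^(γ−1).
γ = 7/5 for a diatomic ideal gas, so γ−1 = 2/5.
T₁ = 20.3 °C = 293.4 K.
T₂ = 293.4 × 18.8^(2/5) = 948.8 K.
Q = 0, so ΔU = W_on_gas = nCᵥΔT with Cᵥ = R/(γ−1) = 20.79 J/(mol·K).
ΔU = 3.74 × 20.79 × (948.8 − 293.4) = 50950 J.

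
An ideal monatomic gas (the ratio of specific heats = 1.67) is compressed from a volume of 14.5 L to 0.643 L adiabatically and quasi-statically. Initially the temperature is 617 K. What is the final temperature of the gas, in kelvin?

T₂ ≈ 4980 K

Adiabatic: T₁V₁^(γ−1) = T₂V₂^(γ−1) ⇒ T₂ = T₁ (V₁/V₂)^(γ−1).
T₂ = 617 × (14.5/0.643)^(0.67) = 4976 K.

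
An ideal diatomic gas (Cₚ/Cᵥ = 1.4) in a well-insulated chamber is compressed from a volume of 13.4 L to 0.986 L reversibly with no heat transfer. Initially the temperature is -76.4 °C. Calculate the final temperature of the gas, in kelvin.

T₂ ≈ 559 K

Adiabatic: T₁V₁^(γ−1) = T₂V₂^(γ−1) ⇒ T₂ = T₁ (V₁/V₂)^(γ−1).
T₁ = -76.4 °C = 196.7 K.
T₂ = 196.7 × (13.4/0.986)^(0.4) = 558.7 K.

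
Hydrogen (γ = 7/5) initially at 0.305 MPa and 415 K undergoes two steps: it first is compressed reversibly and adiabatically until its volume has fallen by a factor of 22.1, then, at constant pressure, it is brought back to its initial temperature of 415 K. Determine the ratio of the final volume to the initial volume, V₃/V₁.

V₃/V₁ ≈ 0.0131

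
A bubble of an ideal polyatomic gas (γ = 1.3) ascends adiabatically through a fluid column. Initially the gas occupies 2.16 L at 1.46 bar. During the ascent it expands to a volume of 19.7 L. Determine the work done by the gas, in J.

W ≈ 510 J

P₂ = P₁(V₁/V₂)^γ = 1.46×(2.16/19.7)^(1.3) = 0.08248 bar.
For a reversible adiabat, W_by_gas = (P₁V₁ − P₂V₂)/(γ−1).
W_by = (146000×0.00216 − 8248×0.0197) / (0.3) = 509.6 J.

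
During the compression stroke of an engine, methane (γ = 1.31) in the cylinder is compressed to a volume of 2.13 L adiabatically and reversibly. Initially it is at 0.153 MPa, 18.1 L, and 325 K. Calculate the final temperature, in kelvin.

T₂ ≈ 631 K

For a reversible adiabat TV^(γ−1) is constant, so T₂ = T₁ (V₁/V₂)^(γ−1).
T₂ = 325 × (18.1/2.13)^(0.31) = 630.9 K.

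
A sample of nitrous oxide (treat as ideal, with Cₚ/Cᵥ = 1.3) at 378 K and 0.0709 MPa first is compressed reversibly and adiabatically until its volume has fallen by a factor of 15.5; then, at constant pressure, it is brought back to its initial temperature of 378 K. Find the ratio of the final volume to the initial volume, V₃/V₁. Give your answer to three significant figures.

Adiabatic step: V₂/V₁ = 0.06452; T₂ = T₁·15.5^(0.3) = 860.2 K.
Isobaric step: V₃/V₂ = T₃/T₂ = 378/860.2.
V₃/V₁ = (V₂/V₁)(V₃/V₂) = 0.06452 × (378/860.2) = 0.02835.

V₃/V₁ ≈ 0.0284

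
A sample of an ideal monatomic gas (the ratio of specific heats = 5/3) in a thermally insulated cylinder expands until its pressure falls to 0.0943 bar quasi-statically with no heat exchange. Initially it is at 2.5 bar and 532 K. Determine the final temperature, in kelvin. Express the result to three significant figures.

T₂ ≈ 143 K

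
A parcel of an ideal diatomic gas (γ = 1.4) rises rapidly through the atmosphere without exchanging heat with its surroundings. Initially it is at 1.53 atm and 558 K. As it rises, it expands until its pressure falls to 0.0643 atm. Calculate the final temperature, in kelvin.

Adiabatic: T₂/T₁ = (P₂/P₁)^((γ−1)/γ).
T₂ = 558 × (0.0643/1.53)^(0.286) = 225.6 K.

T₂ ≈ 226 K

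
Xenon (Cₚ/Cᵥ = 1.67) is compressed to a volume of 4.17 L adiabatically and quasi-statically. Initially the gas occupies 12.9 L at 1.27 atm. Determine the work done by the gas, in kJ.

P₂ = P₁(V₁/V₂)^γ = 1.27×(12.9/4.17)^(1.67) = 8.373 atm.
For a reversible adiabat, W_by_gas = (P₁V₁ − P₂V₂)/(γ−1).
W_by = (128700×0.0129 − 848400×0.00417) / (0.67) = -2802 J.

W ≈ -2.80 kJ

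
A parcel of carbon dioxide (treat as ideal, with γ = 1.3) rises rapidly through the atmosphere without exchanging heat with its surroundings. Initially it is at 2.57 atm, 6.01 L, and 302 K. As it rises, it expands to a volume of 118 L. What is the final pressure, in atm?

Adiabatic: P₁V₁^γ = P₂V₂^γ ⇒ P₂ = P₁ (V₁/V₂)^γ.
P₂ = 2.57 × (6.01/118)^(1.3) = 0.05358 atm.

P₂ ≈ 0.0536 atm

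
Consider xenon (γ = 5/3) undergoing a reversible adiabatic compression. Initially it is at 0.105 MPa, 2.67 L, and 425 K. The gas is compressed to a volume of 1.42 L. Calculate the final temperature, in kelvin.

T₂ ≈ 647 K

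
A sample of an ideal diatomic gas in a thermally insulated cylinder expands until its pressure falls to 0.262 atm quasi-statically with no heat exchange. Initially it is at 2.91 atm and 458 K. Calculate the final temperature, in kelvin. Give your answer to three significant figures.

T₂ ≈ 230 K

Adiabatic: T₂/T₁ = (P₂/P₁)^((γ−1)/γ).
For a diatomic ideal gas γ = 7/5, so (γ−1)/γ = 2/7.
T₂ = 458 × (0.262/2.91)^(2/7) = 230.2 K.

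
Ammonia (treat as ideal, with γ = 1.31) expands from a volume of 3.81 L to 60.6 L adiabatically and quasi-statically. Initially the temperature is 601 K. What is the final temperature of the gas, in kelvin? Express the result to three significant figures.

For a reversible adiabat TV^(γ−1) is constant, so T₂ = T₁ (V₁/V₂)^(γ−1).
T₂ = 601 × (3.81/60.6)^(0.31) = 254.9 K.

T₂ ≈ 255 K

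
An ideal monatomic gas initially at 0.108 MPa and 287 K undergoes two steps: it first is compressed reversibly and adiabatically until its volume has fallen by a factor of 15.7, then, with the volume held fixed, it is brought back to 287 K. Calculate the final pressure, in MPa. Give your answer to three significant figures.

P₃ ≈ 1.70 MPa

For a monatomic ideal gas γ = 5/3.
Adiabatic step (PV^γ = const): P₂ = 0.108×15.7^(5/3) = 10.63 MPa; T₂ = 287×15.7^(2/3) = 1799 K.
Isochoric: P₃ = P₂(T₃/T₂) = 10.63 × (287/1799) = 1.696 MPa.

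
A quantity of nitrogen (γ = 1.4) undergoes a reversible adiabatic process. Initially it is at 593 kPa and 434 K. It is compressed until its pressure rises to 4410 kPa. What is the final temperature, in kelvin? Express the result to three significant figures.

T₂ ≈ 770 K

Adiabatic: T₂/T₁ = (P₂/P₁)^((γ−1)/γ).
T₂ = 434 × (4410/593)^(0.286) = 769.9 K.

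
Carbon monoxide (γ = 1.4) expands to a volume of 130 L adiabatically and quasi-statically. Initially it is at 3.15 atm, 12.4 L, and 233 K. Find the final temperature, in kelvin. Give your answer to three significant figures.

Adiabatic: T₁V₁^(γ−1) = T₂V₂^(γ−1) ⇒ T₂ = T₁ (V₁/V₂)^(γ−1).
T₂ = 233 × (12.4/130)^(0.4) = 91.02 K.

T₂ ≈ 91.0 K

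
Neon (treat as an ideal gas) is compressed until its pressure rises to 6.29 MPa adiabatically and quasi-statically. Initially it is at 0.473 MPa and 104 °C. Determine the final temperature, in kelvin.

Along an adiabat T P^((1−γ)/γ) is constant, so T₂ = T₁ (P₂/P₁)^((γ−1)/γ).
For a monatomic ideal gas γ = 5/3, so (γ−1)/γ = 2/5.
T₁ = 104 °C = 377.1 K.
T₂ = 377.1 × (6.29/0.473)^(2/5) = 1062 K.

T₂ ≈ 1060 K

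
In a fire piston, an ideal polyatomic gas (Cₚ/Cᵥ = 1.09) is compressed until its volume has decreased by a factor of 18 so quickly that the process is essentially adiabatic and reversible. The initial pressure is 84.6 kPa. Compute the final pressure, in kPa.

P₂ ≈ 1980 kPa

Since PV^γ is constant along a reversible adiabat, P₂ = P₁ (V₁/V₂)^γ.
P₂ = 84.6 × 18^(1.09) = 1975 kPa.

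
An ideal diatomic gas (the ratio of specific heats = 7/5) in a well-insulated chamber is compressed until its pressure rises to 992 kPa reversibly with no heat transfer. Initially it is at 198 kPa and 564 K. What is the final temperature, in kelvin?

T₂ ≈ 894 K

Adiabatic: T₂/T₁ = (P₂/P₁)^((γ−1)/γ).
T₂ = 564 × (992/198)^(2/7) = 893.8 K.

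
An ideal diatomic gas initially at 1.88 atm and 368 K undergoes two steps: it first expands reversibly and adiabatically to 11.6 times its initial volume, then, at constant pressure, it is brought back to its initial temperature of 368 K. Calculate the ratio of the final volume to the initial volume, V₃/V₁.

For a diatomic ideal gas γ = 7/5.
Adiabatic step: V₂/V₁ = 11.6; T₂ = T₁·(1/11.6)^(2/5) = 138.1 K.
Isobaric step: V₃/V₂ = T₃/T₂ = 368/138.1.
V₃/V₁ = (V₂/V₁)(V₃/V₂) = 11.6 × (368/138.1) = 30.92.

V₃/V₁ ≈ 30.9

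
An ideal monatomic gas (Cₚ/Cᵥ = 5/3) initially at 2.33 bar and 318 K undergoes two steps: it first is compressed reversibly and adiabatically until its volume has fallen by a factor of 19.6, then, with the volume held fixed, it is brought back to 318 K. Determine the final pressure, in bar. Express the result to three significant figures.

Adiabatic step (PV^γ = const): P₂ = 2.33×19.6^(5/3) = 332 bar; T₂ = 318×19.6^(2/3) = 2312 K.
Isochoric: P₃ = P₂(T₃/T₂) = 332 × (318/2312) = 45.67 bar.

P₃ ≈ 45.7 bar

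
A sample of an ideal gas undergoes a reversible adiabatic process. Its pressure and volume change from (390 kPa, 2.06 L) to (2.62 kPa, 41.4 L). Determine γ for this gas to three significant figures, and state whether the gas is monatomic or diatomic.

γ ≈ 1.67; monatomic

PV^γ = const ⇒ γ = ln(P₂/P₁) / ln(V₁/V₂).
γ = ln(2.62/390) / ln(2.06/41.4) = 1.667.
γ ≈ 1.67 is close to 5/3, so the gas is monatomic.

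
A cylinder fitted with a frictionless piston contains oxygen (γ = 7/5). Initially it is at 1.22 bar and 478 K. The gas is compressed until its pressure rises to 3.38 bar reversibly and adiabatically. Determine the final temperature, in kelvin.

Along an adiabat T P^((1−γ)/γ) is constant, so T₂ = T₁ (P₂/P₁)^((γ−1)/γ).
T₂ = 478 × (3.38/1.22)^(2/7) = 639.5 K.

T₂ ≈ 640 K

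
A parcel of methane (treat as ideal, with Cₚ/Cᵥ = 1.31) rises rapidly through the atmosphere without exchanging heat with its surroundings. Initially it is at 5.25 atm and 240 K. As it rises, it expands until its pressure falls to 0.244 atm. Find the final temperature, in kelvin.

T₂ ≈ 116 K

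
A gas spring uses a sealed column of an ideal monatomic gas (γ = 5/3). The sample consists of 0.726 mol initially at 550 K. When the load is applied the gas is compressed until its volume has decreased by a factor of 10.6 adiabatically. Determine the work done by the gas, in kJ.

W ≈ -19.0 kJ

For a reversible adiabat TV^(γ−1) is constant, so T₂ = T₁ (V₁/V₂)^(γ−1).
T₂ = 550 × 10.6^(2/3) = 2654 K.
Q = 0, so ΔU = W_on_gas = nCᵥΔT with Cᵥ = R/(γ−1) = 12.47 J/(mol·K).
ΔU = 0.726 × 12.47 × (2654 − 550) = 19050 J.
Work done by the gas = −ΔU = -19050 J.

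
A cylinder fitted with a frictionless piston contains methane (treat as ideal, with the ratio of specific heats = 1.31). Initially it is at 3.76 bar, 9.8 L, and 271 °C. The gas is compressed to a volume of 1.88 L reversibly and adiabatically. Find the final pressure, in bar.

P₂ ≈ 32.7 bar

Since PV^γ is constant along a reversible adiabat, P₂ = P₁ (V₁/V₂)^γ.
P₂ = 3.76 × (9.8/1.88)^(1.31) = 32.7 bar.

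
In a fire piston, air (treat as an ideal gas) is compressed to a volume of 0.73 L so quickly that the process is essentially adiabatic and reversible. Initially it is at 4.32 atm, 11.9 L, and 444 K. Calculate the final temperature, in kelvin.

T₂ ≈ 1360 K

Adiabatic: T₁V₁^(γ−1) = T₂V₂^(γ−1) ⇒ T₂ = T₁ (V₁/V₂)^(γ−1).
γ = 7/5 for a diatomic ideal gas.
T₂ = 444 × (11.9/0.73)^(2/5) = 1356 K.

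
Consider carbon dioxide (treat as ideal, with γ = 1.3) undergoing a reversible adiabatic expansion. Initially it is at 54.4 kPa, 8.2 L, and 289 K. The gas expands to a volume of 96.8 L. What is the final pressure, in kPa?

Adiabatic: P₁V₁^γ = P₂V₂^γ ⇒ P₂ = P₁ (V₁/V₂)^γ.
P₂ = 54.4 × (8.2/96.8)^(1.3) = 2.197 kPa.

P₂ ≈ 2.20 kPa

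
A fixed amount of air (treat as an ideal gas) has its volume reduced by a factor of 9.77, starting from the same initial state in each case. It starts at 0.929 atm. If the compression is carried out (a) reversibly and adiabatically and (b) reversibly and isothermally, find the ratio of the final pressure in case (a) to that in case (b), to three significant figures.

P_adiabatic / P_isothermal ≈ 2.49

For a diatomic ideal gas γ = 7/5.
Isothermal: P_b = P₁(V₁/V₂) = 0.929×9.77.
Adiabatic: P_a = P₁(V₁/V₂)^γ = 0.929×9.77^(7/5).
P_a/P_b = (V₁/V₂)^(γ−1) = 9.77^(2/5) = 2.489.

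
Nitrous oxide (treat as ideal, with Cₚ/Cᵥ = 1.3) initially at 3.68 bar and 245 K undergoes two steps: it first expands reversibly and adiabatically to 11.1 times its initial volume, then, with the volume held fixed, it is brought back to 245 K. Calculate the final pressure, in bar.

Adiabatic step (PV^γ = const): P₂ = 3.68×(1/11.1)^(1.3) = 0.161 bar; T₂ = 245×(1/11.1)^(0.3) = 119 K.
Isochoric: P₃ = P₂(T₃/T₂) = 0.161 × (245/119) = 0.3315 bar.

P₃ ≈ 0.332 bar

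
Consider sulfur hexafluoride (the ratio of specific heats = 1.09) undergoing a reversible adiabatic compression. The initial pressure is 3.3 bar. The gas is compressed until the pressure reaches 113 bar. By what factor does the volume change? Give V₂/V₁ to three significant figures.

V₂/V₁ ≈ 0.0391

From PV^γ = const, V₂/V₁ = (P₁/P₂)^(1/γ).
V₂/V₁ = (3.3/113)^(0.917) = 0.0391.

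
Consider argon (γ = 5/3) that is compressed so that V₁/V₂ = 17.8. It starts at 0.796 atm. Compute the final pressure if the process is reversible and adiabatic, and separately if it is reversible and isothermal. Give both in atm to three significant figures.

Isothermal: P₂ = P₁(V₁/V₂) = 0.796×17.8 = 14.17 atm.
Adiabatic: P₂ = P₁(V₁/V₂)^γ = 0.796×17.8^(5/3) = 96.59 atm.

adiabatic: 96.6 atm; isothermal: 14.2 atm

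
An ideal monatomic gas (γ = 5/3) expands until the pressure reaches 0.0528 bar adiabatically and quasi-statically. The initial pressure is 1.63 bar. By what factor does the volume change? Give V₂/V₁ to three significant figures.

From PV^γ = const, V₂/V₁ = (P₁/P₂)^(1/γ).
V₂/V₁ = (1.63/0.0528)^(3/5) = 7.829.

V₂/V₁ ≈ 7.83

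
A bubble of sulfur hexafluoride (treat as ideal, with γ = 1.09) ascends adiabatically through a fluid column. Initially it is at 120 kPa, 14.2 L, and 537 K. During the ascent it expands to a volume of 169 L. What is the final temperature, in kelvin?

For a reversible adiabat TV^(γ−1) is constant, so T₂ = T₁ (V₁/V₂)^(γ−1).
T₂ = 537 × (14.2/169)^(0.09) = 429.7 K.

T₂ ≈ 430 K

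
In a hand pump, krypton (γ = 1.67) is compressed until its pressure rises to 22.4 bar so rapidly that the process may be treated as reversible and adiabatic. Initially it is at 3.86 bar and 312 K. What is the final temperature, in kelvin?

T₂ ≈ 632 K

Adiabatic: T₂/T₁ = (P₂/P₁)^((γ−1)/γ).
T₂ = 312 × (22.4/3.86)^(0.401) = 631.7 K.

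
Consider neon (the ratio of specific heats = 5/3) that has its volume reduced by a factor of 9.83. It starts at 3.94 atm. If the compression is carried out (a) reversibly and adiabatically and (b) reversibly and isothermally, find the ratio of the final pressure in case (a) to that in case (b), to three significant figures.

P_adiabatic / P_isothermal ≈ 4.59

Isothermal: P_b = P₁(V₁/V₂) = 3.94×9.83.
Adiabatic: P_a = P₁(V₁/V₂)^γ = 3.94×9.83^(5/3).
P_a/P_b = (V₁/V₂)^(γ−1) = 9.83^(2/3) = 4.589.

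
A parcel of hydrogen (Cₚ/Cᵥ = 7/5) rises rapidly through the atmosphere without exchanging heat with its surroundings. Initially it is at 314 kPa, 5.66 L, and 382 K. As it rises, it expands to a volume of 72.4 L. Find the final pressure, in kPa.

P₂ ≈ 8.86 kPa

Adiabatic: P₁V₁^γ = P₂V₂^γ ⇒ P₂ = P₁ (V₁/V₂)^γ.
P₂ = 314 × (5.66/72.4)^(7/5) = 8.856 kPa.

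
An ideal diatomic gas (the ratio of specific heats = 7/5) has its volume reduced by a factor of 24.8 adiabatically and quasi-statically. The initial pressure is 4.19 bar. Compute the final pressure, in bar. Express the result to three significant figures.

Adiabatic: P₁V₁^γ = P₂V₂^γ ⇒ P₂ = P₁ (V₁/V₂)^γ.
P₂ = 4.19 × 24.8^(7/5) = 375.4 bar.

P₂ ≈ 375 bar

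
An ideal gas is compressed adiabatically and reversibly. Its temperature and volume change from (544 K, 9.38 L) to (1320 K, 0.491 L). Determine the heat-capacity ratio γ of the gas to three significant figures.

γ ≈ 1.30

TV^(γ−1) = const ⇒ γ − 1 = ln(T₂/T₁) / ln(V₁/V₂).
γ = 1 + ln(1320/544) / ln(9.38/0.491) = 1.3.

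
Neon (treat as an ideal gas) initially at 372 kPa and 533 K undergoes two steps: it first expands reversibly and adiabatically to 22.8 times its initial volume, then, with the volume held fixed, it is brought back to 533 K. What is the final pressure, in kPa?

P₃ ≈ 16.3 kPa

For a monatomic ideal gas γ = 5/3.
Adiabatic step (PV^γ = const): P₂ = 372×(1/22.8)^(5/3) = 2.029 kPa; T₂ = 533×(1/22.8)^(2/3) = 66.29 K.
Isochoric: P₃ = P₂(T₃/T₂) = 2.029 × (533/66.29) = 16.32 kPa.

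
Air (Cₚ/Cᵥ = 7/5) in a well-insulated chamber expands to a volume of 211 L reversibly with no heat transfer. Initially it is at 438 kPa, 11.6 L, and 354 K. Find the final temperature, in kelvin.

T₂ ≈ 111 K

For a reversible adiabat TV^(γ−1) is constant, so T₂ = T₁ (V₁/V₂)^(γ−1).
T₂ = 354 × (11.6/211)^(2/5) = 110.9 K.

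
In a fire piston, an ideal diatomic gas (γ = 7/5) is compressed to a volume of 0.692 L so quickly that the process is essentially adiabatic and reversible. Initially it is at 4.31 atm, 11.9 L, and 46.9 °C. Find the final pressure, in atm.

P₂ ≈ 231 atm

Since PV^γ is constant along a reversible adiabat, P₂ = P₁ (V₁/V₂)^γ.
P₂ = 4.31 × (11.9/0.692)^(7/5) = 231.3 atm.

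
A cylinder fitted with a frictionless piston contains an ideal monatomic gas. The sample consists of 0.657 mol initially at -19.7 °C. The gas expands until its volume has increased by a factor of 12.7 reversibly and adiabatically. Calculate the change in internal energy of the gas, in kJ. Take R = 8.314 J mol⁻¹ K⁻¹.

ΔU ≈ -1.70 kJ

Adiabatic: T₁V₁^(γ−1) = T₂V₂^(γ−1) ⇒ T₂ = T₁ (V₁/V₂)^(γ−1).
γ = 5/3 for a monatomic ideal gas, so γ−1 = 2/3.
T₁ = -19.7 °C = 253.4 K.
T₂ = 253.4 × (1/12.7)^(2/3) = 46.56 K.
Q = 0, so ΔU = W_on_gas = nCᵥΔT with Cᵥ = R/(γ−1) = 12.47 J/(mol·K).
ΔU = 0.657 × 12.47 × (46.56 − 253.4) = -1695 J.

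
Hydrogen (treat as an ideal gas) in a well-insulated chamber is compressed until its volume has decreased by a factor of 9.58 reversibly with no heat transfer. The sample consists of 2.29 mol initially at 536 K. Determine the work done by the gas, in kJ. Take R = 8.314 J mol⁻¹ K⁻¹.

For a reversible adiabat TV^(γ−1) is constant, so T₂ = T₁ (V₁/V₂)^(γ−1).
γ = 7/5 for a diatomic ideal gas, so γ−1 = 2/5.
T₂ = 536 × 9.58^(2/5) = 1323 K.
Q = 0, so ΔU = W_on_gas = nCᵥΔT with Cᵥ = R/(γ−1) = 20.79 J/(mol·K).
ΔU = 2.29 × 20.79 × (1323 − 536) = 37480 J.
Work done by the gas = −ΔU = -37480 J.

W ≈ -37.5 kJ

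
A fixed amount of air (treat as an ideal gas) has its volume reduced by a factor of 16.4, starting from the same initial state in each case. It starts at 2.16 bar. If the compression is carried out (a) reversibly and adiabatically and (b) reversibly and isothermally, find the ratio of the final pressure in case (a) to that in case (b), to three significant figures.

P_adiabatic / P_isothermal ≈ 3.06

For a diatomic ideal gas γ = 7/5.
Isothermal: P_b = P₁(V₁/V₂) = 2.16×16.4.
Adiabatic: P_a = P₁(V₁/V₂)^γ = 2.16×16.4^(7/5).
P_a/P_b = (V₁/V₂)^(γ−1) = 16.4^(2/5) = 3.062.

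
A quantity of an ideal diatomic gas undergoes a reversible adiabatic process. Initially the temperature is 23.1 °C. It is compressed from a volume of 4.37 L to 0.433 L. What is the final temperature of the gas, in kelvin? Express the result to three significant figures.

T₂ ≈ 747 K

For a reversible adiabat TV^(γ−1) is constant, so T₂ = T₁ (V₁/V₂)^(γ−1).
For a diatomic ideal gas γ = 7/5, so γ−1 = 2/5.
T₁ = 23.1 °C = 296.2 K.
T₂ = 296.2 × (4.37/0.433)^(2/5) = 746.9 K.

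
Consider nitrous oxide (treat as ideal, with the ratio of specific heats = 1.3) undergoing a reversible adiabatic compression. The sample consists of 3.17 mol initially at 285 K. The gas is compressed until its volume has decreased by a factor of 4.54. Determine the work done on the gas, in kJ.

W ≈ 14.4 kJ

Adiabatic: T₁V₁^(γ−1) = T₂V₂^(γ−1) ⇒ T₂ = T₁ (V₁/V₂)^(γ−1).
T₂ = 285 × 4.54^(0.3) = 448.7 K.
Q = 0, so ΔU = W_on_gas = nCᵥΔT with Cᵥ = R/(γ−1) = 27.71 J/(mol·K).
ΔU = 3.17 × 27.71 × (448.7 − 285) = 14380 J.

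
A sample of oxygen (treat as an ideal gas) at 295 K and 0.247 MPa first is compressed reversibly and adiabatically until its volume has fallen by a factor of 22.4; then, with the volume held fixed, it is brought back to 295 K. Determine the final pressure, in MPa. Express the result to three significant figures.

P₃ ≈ 5.53 MPa

For a diatomic ideal gas γ = 7/5.
Adiabatic step (PV^γ = const): P₂ = 0.247×22.4^(7/5) = 19.19 MPa; T₂ = 295×22.4^(2/5) = 1023 K.
Isochoric: P₃ = P₂(T₃/T₂) = 19.19 × (295/1023) = 5.533 MPa.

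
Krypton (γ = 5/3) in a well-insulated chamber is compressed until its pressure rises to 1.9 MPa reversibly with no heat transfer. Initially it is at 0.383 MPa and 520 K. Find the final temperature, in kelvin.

Adiabatic: T₂/T₁ = (P₂/P₁)^((γ−1)/γ).
T₂ = 520 × (1.9/0.383)^(2/5) = 986.8 K.

T₂ ≈ 987 K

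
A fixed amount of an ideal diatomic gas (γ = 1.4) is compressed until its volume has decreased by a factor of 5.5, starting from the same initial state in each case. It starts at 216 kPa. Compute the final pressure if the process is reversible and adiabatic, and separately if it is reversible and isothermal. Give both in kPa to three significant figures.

Isothermal: P₂ = P₁(V₁/V₂) = 216×5.5 = 1188 kPa.
Adiabatic: P₂ = P₁(V₁/V₂)^γ = 216×5.5^(1.4) = 2349 kPa.

adiabatic: 2350 kPa; isothermal: 1190 kPa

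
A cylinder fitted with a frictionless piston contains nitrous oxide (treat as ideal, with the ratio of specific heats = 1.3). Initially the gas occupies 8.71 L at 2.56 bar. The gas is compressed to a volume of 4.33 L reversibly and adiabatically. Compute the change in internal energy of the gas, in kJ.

ΔU ≈ 1.73 kJ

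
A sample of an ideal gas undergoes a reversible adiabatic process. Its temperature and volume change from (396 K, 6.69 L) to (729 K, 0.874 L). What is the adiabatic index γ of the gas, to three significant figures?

γ ≈ 1.30

TV^(γ−1) = const ⇒ γ − 1 = ln(T₂/T₁) / ln(V₁/V₂).
γ = 1 + ln(729/396) / ln(6.69/0.874) = 1.3.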